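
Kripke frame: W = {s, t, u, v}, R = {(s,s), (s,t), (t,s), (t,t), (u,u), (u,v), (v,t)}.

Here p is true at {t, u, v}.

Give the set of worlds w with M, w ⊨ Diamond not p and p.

{t}

s: Diamond not p is T, p is F. ✗
t: Diamond not p is T, p is T. ✓
u: Diamond not p is F, p is T. ✗
v: Diamond not p is F, p is T. ✗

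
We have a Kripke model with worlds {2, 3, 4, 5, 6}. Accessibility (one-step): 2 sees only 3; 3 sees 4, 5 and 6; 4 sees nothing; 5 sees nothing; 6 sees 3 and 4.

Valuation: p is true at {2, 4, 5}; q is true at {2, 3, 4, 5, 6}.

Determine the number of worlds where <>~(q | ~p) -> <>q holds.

2: <>~(q | ~p) is F, <>q is T. ✓
3: <>~(q | ~p) is F, <>q is T. ✓
4: <>~(q | ~p) is F, <>q is F. ✓
5: <>~(q | ~p) is F, <>q is F. ✓
6: <>~(q | ~p) is F, <>q is T. ✓
Satisfying worlds: {2, 3, 4, 5, 6}.

5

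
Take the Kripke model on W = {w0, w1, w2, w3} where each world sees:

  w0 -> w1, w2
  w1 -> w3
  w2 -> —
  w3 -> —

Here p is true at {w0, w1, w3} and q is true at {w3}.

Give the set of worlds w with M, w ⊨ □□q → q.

w0: □□q is T, q is F. ✗
w1: □□q is T, q is F. ✗
w2: □□q is T, q is F. ✗
w3: □□q is T, q is T. ✓

{w3}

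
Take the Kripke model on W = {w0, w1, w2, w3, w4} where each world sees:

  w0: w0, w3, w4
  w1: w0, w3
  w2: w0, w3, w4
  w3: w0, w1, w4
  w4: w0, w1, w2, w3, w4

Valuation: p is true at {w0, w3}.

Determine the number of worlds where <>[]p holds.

w0: successors {w0, w3, w4}; []p there: w0:F, w3:F, w4:F. ✗
w1: successors {w0, w3}; []p there: w0:F, w3:F. ✗
w2: successors {w0, w3, w4}; []p there: w0:F, w3:F, w4:F. ✗
w3: successors {w0, w1, w4}; []p there: w0:F, w1:T, w4:F. ✓
w4: successors {w0, w1, w2, w3, w4}; []p there: w0:F, w1:T, w2:F, w3:F, w4:F. ✓
Satisfying worlds: {w3, w4}.

2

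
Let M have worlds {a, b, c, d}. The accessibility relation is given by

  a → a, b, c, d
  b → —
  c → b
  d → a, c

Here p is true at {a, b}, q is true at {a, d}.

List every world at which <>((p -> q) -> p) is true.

{a, c, d}

a: successors {a, b, c, d}; (p -> q) -> p there: a:T, b:T, c:F, d:F. ✓
b: no successors, so <>((p -> q) -> p) fails. ✗
c: successors {b}; (p -> q) -> p there: b:T. ✓
d: successors {a, c}; (p -> q) -> p there: a:T, c:F. ✓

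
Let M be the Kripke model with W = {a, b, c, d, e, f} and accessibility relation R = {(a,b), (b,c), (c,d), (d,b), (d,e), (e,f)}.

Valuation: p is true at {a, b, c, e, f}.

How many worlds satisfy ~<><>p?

3

a: <><>p is T. ✗
b: <><>p is F. ✓
c: <><>p is T. ✗
d: <><>p is T. ✗
e: <><>p is F. ✓
f: <><>p is F. ✓
Satisfying worlds: {b, e, f}.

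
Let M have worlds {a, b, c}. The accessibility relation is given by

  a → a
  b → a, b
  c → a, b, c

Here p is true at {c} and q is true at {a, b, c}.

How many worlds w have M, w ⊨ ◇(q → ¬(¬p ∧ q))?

a: successors {a}; q → ¬(¬p ∧ q) there: a:F. ✗
b: successors {a, b}; q → ¬(¬p ∧ q) there: a:F, b:F. ✗
c: successors {a, b, c}; q → ¬(¬p ∧ q) there: a:F, b:F, c:T. ✓
Satisfying worlds: {c}.

1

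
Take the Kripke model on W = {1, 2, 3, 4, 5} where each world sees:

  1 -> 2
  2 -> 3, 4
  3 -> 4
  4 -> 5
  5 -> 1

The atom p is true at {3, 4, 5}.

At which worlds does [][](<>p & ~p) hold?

1: successors {2}; [](<>p & ~p) there: 2:F. ✗
2: successors {3, 4}; [](<>p & ~p) there: 3:F, 4:F. ✗
3: successors {4}; [](<>p & ~p) there: 4:F. ✗
4: successors {5}; [](<>p & ~p) there: 5:F. ✗
5: successors {1}; [](<>p & ~p) there: 1:T. ✓

{5}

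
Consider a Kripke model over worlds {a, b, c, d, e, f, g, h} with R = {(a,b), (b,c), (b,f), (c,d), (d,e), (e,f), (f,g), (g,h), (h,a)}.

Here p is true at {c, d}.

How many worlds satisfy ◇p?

a: successors {b}; p there: b:F. ✗
b: successors {c, f}; p there: c:T, f:F. ✓
c: successors {d}; p there: d:T. ✓
d: successors {e}; p there: e:F. ✗
e: successors {f}; p there: f:F. ✗
f: successors {g}; p there: g:F. ✗
g: successors {h}; p there: h:F. ✗
h: successors {a}; p there: a:F. ✗
Satisfying worlds: {b, c}.

2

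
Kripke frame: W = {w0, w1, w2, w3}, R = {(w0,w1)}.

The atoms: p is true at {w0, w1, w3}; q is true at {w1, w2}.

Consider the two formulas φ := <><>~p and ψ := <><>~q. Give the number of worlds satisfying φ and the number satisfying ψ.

0 and 0

For <><>~p:
w0: successors {w1}; <>~p there: w1:F. ✗
w1: no successors, so <><>~p fails. ✗
w2: no successors, so <><>~p fails. ✗
w3: no successors, so <><>~p fails. ✗
— 0 worlds.
For <><>~q:
w0: successors {w1}; <>~q there: w1:F. ✗
w1: no successors, so <><>~q fails. ✗
w2: no successors, so <><>~q fails. ✗
w3: no successors, so <><>~q fails. ✗
— 0 worlds.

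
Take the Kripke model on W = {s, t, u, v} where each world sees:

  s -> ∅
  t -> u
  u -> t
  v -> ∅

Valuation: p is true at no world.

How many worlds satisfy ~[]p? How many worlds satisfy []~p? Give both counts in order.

2 and 4

For ~[]p:
s: []p is T. ✗
t: []p is F. ✓
u: []p is F. ✓
v: []p is T. ✗
— 2 worlds.
For []~p:
s: no successors, so []~p holds vacuously. ✓
t: successors {u}; ~p there: u:T. ✓
u: successors {t}; ~p there: t:T. ✓
v: no successors, so []~p holds vacuously. ✓
— 4 worlds.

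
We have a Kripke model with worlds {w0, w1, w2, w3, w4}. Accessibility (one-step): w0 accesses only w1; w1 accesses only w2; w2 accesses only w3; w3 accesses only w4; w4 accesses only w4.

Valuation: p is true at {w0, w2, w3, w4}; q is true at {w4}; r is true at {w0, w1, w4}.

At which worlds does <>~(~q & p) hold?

w0: successors {w1}; ~(~q & p) there: w1:T. ✓
w1: successors {w2}; ~(~q & p) there: w2:F. ✗
w2: successors {w3}; ~(~q & p) there: w3:F. ✗
w3: successors {w4}; ~(~q & p) there: w4:T. ✓
w4: successors {w4}; ~(~q & p) there: w4:T. ✓

{w0, w3, w4}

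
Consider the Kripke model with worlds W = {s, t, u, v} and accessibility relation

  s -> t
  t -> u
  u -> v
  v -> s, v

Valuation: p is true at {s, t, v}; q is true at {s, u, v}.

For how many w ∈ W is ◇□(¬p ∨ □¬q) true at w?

1

s: successors {t}; □(¬p ∨ □¬q) there: t:T. ✓
t: successors {u}; □(¬p ∨ □¬q) there: u:F. ✗
u: successors {v}; □(¬p ∨ □¬q) there: v:F. ✗
v: successors {s, v}; □(¬p ∨ □¬q) there: s:F, v:F. ✗
Satisfying worlds: {s}.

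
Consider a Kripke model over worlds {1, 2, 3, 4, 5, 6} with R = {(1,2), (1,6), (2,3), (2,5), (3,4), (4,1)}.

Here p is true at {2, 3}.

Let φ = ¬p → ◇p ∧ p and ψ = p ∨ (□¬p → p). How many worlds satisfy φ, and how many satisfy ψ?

2 and 3

For ¬p → ◇p ∧ p:
1: ¬p is T, ◇p ∧ p is F. ✗
2: ¬p is F, ◇p ∧ p is T. ✓
3: ¬p is F, ◇p ∧ p is F. ✓
4: ¬p is T, ◇p ∧ p is F. ✗
5: ¬p is T, ◇p ∧ p is F. ✗
6: ¬p is T, ◇p ∧ p is F. ✗
— 2 worlds.
For p ∨ (□¬p → p):
1: p is F, □¬p → p is T. ✓
2: p is T, □¬p → p is T. ✓
3: p is T, □¬p → p is T. ✓
4: p is F, □¬p → p is F. ✗
5: p is F, □¬p → p is F. ✗
6: p is F, □¬p → p is F. ✗
— 3 worlds.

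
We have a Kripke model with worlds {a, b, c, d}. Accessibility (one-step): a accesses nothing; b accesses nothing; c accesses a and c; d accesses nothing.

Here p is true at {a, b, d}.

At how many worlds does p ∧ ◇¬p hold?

a: p is T, ◇¬p is F. ✗
b: p is T, ◇¬p is F. ✗
c: p is F, ◇¬p is T. ✗
d: p is T, ◇¬p is F. ✗
Satisfying worlds: ∅.

0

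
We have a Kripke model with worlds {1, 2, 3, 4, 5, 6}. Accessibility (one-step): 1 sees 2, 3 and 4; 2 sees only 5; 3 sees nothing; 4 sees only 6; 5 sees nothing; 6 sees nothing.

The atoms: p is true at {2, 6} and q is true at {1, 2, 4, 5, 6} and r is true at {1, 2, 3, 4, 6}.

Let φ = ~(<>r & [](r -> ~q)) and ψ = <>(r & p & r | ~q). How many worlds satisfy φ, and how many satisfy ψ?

6 and 2

For ~(<>r & [](r -> ~q)):
1: <>r & [](r -> ~q) is F. ✓
2: <>r & [](r -> ~q) is F. ✓
3: <>r & [](r -> ~q) is F. ✓
4: <>r & [](r -> ~q) is F. ✓
5: <>r & [](r -> ~q) is F. ✓
6: <>r & [](r -> ~q) is F. ✓
— 6 worlds.
For <>(r & p & r | ~q):
1: successors {2, 3, 4}; r & p & r | ~q there: 2:T, 3:T, 4:F. ✓
2: successors {5}; r & p & r | ~q there: 5:F. ✗
3: no successors, so <>(r & p & r | ~q) fails. ✗
4: successors {6}; r & p & r | ~q there: 6:T. ✓
5: no successors, so <>(r & p & r | ~q) fails. ✗
6: no successors, so <>(r & p & r | ~q) fails. ✗
— 2 worlds.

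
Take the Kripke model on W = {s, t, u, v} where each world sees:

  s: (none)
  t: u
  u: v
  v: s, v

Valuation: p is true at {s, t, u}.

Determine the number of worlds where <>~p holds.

2

s: no successors, so <>~p fails. ✗
t: successors {u}; ~p there: u:F. ✗
u: successors {v}; ~p there: v:T. ✓
v: successors {s, v}; ~p there: s:F, v:T. ✓
Satisfying worlds: {u, v}.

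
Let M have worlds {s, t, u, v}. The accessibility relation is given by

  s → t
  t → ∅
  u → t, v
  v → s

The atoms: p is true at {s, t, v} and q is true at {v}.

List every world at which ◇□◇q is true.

{s, u}

s: successors {t}; □◇q there: t:T. ✓
t: no successors, so ◇□◇q fails. ✗
u: successors {t, v}; □◇q there: t:T, v:F. ✓
v: successors {s}; □◇q there: s:F. ✗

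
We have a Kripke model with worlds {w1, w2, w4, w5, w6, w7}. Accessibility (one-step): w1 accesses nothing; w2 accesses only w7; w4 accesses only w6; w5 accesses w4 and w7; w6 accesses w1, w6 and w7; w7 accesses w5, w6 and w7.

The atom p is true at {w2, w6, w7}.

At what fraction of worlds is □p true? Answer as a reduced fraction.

w1: no successors, so □p holds vacuously. ✓
w2: successors {w7}; p there: w7:T. ✓
w4: successors {w6}; p there: w6:T. ✓
w5: successors {w4, w7}; p there: w4:F, w7:T. ✗
w6: successors {w1, w6, w7}; p there: w1:F, w6:T, w7:T. ✗
w7: successors {w5, w6, w7}; p there: w5:F, w6:T, w7:T. ✗
That's 3 of 6 worlds, so 3/6 = 1/2.

1/2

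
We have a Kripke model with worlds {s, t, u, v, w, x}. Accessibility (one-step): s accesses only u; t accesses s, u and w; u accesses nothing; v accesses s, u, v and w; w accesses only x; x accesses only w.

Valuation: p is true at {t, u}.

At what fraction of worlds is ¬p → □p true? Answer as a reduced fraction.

1/2

s: ¬p is T, □p is T. ✓
t: ¬p is F, □p is F. ✓
u: ¬p is F, □p is T. ✓
v: ¬p is T, □p is F. ✗
w: ¬p is T, □p is F. ✗
x: ¬p is T, □p is F. ✗
That's 3 of 6 worlds, so 3/6 = 1/2.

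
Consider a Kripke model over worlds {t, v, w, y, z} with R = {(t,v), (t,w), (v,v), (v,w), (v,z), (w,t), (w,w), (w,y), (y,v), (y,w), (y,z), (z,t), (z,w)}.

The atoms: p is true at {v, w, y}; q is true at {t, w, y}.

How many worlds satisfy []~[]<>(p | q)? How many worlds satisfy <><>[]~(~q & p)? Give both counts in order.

0 and 5

For []~[]<>(p | q):
t: successors {v, w}; ~[]<>(p | q) there: v:F, w:F. ✗
v: successors {v, w, z}; ~[]<>(p | q) there: v:F, w:F, z:F. ✗
w: successors {t, w, y}; ~[]<>(p | q) there: t:F, w:F, y:F. ✗
y: successors {v, w, z}; ~[]<>(p | q) there: v:F, w:F, z:F. ✗
z: successors {t, w}; ~[]<>(p | q) there: t:F, w:F. ✗
— 0 worlds.
For <><>[]~(~q & p):
t: successors {v, w}; <>[]~(~q & p) there: v:T, w:T. ✓
v: successors {v, w, z}; <>[]~(~q & p) there: v:T, w:T, z:T. ✓
w: successors {t, w, y}; <>[]~(~q & p) there: t:T, w:T, y:T. ✓
y: successors {v, w, z}; <>[]~(~q & p) there: v:T, w:T, z:T. ✓
z: successors {t, w}; <>[]~(~q & p) there: t:T, w:T. ✓
— 5 worlds.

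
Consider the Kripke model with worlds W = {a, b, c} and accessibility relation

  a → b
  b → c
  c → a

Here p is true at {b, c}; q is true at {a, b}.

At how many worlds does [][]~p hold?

1

a: successors {b}; []~p there: b:F. ✗
b: successors {c}; []~p there: c:T. ✓
c: successors {a}; []~p there: a:F. ✗
Satisfying worlds: {b}.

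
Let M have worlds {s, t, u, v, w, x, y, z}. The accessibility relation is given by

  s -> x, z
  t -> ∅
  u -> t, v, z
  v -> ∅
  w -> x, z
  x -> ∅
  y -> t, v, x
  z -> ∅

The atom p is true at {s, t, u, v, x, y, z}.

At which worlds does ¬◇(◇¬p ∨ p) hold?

s: ◇(◇¬p ∨ p) is T. ✗
t: ◇(◇¬p ∨ p) is F. ✓
u: ◇(◇¬p ∨ p) is T. ✗
v: ◇(◇¬p ∨ p) is F. ✓
w: ◇(◇¬p ∨ p) is T. ✗
x: ◇(◇¬p ∨ p) is F. ✓
y: ◇(◇¬p ∨ p) is T. ✗
z: ◇(◇¬p ∨ p) is F. ✓

{t, v, x, z}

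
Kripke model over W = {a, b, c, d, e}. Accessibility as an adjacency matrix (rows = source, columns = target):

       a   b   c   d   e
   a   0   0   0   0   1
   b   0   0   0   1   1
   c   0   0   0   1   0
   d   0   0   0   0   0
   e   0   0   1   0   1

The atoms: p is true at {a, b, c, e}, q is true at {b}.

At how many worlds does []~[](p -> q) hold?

a: successors {e}; ~[](p -> q) there: e:T. ✓
b: successors {d, e}; ~[](p -> q) there: d:F, e:T. ✗
c: successors {d}; ~[](p -> q) there: d:F. ✗
d: no successors, so []~[](p -> q) holds vacuously. ✓
e: successors {c, e}; ~[](p -> q) there: c:F, e:T. ✗
Satisfying worlds: {a, d}.

2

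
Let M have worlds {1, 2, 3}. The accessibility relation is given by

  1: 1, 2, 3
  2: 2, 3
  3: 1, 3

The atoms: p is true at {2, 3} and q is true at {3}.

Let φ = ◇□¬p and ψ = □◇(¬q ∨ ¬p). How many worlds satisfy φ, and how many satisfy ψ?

0 and 3

For ◇□¬p:
1: successors {1, 2, 3}; □¬p there: 1:F, 2:F, 3:F. ✗
2: successors {2, 3}; □¬p there: 2:F, 3:F. ✗
3: successors {1, 3}; □¬p there: 1:F, 3:F. ✗
— 0 worlds.
For □◇(¬q ∨ ¬p):
1: successors {1, 2, 3}; ◇(¬q ∨ ¬p) there: 1:T, 2:T, 3:T. ✓
2: successors {2, 3}; ◇(¬q ∨ ¬p) there: 2:T, 3:T. ✓
3: successors {1, 3}; ◇(¬q ∨ ¬p) there: 1:T, 3:T. ✓
— 3 worlds.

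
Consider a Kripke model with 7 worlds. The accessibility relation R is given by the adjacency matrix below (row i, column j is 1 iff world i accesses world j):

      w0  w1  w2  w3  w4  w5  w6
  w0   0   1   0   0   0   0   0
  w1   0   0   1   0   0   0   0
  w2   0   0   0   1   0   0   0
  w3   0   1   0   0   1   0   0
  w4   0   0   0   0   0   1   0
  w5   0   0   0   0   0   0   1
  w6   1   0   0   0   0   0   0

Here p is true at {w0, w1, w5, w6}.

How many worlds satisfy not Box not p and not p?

w0: not Box not p is T, not p is F. ✗
w1: not Box not p is F, not p is F. ✗
w2: not Box not p is F, not p is T. ✗
w3: not Box not p is T, not p is T. ✓
w4: not Box not p is T, not p is T. ✓
w5: not Box not p is T, not p is F. ✗
w6: not Box not p is T, not p is F. ✗
Satisfying worlds: {w3, w4}.

2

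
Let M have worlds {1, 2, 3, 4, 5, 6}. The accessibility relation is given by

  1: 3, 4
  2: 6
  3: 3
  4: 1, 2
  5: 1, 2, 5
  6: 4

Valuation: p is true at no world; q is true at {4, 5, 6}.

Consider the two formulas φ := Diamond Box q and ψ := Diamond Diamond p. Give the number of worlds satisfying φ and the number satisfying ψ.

3 and 0

For Diamond Box q:
1: successors {3, 4}; Box q there: 3:F, 4:F. ✗
2: successors {6}; Box q there: 6:T. ✓
3: successors {3}; Box q there: 3:F. ✗
4: successors {1, 2}; Box q there: 1:F, 2:T. ✓
5: successors {1, 2, 5}; Box q there: 1:F, 2:T, 5:F. ✓
6: successors {4}; Box q there: 4:F. ✗
— 3 worlds.
For Diamond Diamond p:
1: successors {3, 4}; Diamond p there: 3:F, 4:F. ✗
2: successors {6}; Diamond p there: 6:F. ✗
3: successors {3}; Diamond p there: 3:F. ✗
4: successors {1, 2}; Diamond p there: 1:F, 2:F. ✗
5: successors {1, 2, 5}; Diamond p there: 1:F, 2:F, 5:F. ✗
6: successors {4}; Diamond p there: 4:F. ✗
— 0 worlds.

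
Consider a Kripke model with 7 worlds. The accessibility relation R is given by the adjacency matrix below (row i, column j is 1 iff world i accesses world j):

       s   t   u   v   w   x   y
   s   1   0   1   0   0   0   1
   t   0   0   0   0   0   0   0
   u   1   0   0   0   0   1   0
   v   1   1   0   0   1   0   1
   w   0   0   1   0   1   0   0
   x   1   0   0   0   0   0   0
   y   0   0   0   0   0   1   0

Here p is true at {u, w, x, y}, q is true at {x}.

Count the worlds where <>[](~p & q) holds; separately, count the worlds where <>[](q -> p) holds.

For <>[](~p & q):
s: successors {s, u, y}; [](~p & q) there: s:F, u:F, y:F. ✗
t: no successors, so <>[](~p & q) fails. ✗
u: successors {s, x}; [](~p & q) there: s:F, x:F. ✗
v: successors {s, t, w, y}; [](~p & q) there: s:F, t:T, w:F, y:F. ✓
w: successors {u, w}; [](~p & q) there: u:F, w:F. ✗
x: successors {s}; [](~p & q) there: s:F. ✗
y: successors {x}; [](~p & q) there: x:F. ✗
— 1 world.
For <>[](q -> p):
s: successors {s, u, y}; [](q -> p) there: s:T, u:T, y:T. ✓
t: no successors, so <>[](q -> p) fails. ✗
u: successors {s, x}; [](q -> p) there: s:T, x:T. ✓
v: successors {s, t, w, y}; [](q -> p) there: s:T, t:T, w:T, y:T. ✓
w: successors {u, w}; [](q -> p) there: u:T, w:T. ✓
x: successors {s}; [](q -> p) there: s:T. ✓
y: successors {x}; [](q -> p) there: x:T. ✓
— 6 worlds.

1 and 6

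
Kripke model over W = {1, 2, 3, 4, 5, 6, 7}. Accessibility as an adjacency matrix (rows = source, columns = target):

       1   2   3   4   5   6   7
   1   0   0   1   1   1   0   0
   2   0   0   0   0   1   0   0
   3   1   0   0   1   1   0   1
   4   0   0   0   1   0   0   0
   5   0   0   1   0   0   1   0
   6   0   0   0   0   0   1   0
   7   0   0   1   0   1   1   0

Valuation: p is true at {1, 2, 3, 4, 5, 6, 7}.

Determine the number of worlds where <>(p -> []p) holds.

1: successors {3, 4, 5}; p -> []p there: 3:T, 4:T, 5:T. ✓
2: successors {5}; p -> []p there: 5:T. ✓
3: successors {1, 4, 5, 7}; p -> []p there: 1:T, 4:T, 5:T, 7:T. ✓
4: successors {4}; p -> []p there: 4:T. ✓
5: successors {3, 6}; p -> []p there: 3:T, 6:T. ✓
6: successors {6}; p -> []p there: 6:T. ✓
7: successors {3, 5, 6}; p -> []p there: 3:T, 5:T, 6:T. ✓
Satisfying worlds: {1, 2, 3, 4, 5, 6, 7}.

7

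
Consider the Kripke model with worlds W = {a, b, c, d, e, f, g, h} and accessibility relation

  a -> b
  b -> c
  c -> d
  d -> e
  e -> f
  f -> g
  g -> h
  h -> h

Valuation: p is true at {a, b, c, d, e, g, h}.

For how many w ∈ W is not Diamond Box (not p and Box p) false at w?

1

a: Diamond Box (not p and Box p) is F. ✓
b: Diamond Box (not p and Box p) is F. ✓
c: Diamond Box (not p and Box p) is F. ✓
d: Diamond Box (not p and Box p) is T. ✗
e: Diamond Box (not p and Box p) is F. ✓
f: Diamond Box (not p and Box p) is F. ✓
g: Diamond Box (not p and Box p) is F. ✓
h: Diamond Box (not p and Box p) is F. ✓
Satisfying worlds: {a, b, c, e, f, g, h}.
So not Diamond Box (not p and Box p) fails at the other 1 world.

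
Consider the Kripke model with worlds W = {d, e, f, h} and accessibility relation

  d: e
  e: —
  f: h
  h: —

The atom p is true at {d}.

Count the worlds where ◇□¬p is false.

d: successors {e}; □¬p there: e:T. ✓
e: no successors, so ◇□¬p fails. ✗
f: successors {h}; □¬p there: h:T. ✓
h: no successors, so ◇□¬p fails. ✗
Satisfying worlds: {d, f}.
So ◇□¬p fails at the other 2 worlds.

2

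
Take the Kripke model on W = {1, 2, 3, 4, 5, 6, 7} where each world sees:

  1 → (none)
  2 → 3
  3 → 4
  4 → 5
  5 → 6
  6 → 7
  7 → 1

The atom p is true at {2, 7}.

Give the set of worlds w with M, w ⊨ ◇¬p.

1: no successors, so ◇¬p fails. ✗
2: successors {3}; ¬p there: 3:T. ✓
3: successors {4}; ¬p there: 4:T. ✓
4: successors {5}; ¬p there: 5:T. ✓
5: successors {6}; ¬p there: 6:T. ✓
6: successors {7}; ¬p there: 7:F. ✗
7: successors {1}; ¬p there: 1:T. ✓

{2, 3, 4, 5, 7}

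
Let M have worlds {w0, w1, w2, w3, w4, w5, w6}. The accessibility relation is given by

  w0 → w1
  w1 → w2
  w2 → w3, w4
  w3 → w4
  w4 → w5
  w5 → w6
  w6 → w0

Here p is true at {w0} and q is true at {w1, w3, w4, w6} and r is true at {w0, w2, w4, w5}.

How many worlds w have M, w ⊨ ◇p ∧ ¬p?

1

w0: ◇p is F, ¬p is F. ✗
w1: ◇p is F, ¬p is T. ✗
w2: ◇p is F, ¬p is T. ✗
w3: ◇p is F, ¬p is T. ✗
w4: ◇p is F, ¬p is T. ✗
w5: ◇p is F, ¬p is T. ✗
w6: ◇p is T, ¬p is T. ✓
Satisfying worlds: {w6}.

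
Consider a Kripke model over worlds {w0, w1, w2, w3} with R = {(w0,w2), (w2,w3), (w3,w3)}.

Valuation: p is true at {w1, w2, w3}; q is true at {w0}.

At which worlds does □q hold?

w0: successors {w2}; q there: w2:F. ✗
w1: no successors, so □q holds vacuously. ✓
w2: successors {w3}; q there: w3:F. ✗
w3: successors {w3}; q there: w3:F. ✗

{w1}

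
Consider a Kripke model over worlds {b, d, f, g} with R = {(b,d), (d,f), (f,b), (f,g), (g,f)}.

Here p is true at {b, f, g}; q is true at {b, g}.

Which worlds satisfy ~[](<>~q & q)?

{b, d, g}

b: [](<>~q & q) is F. ✓
d: [](<>~q & q) is F. ✓
f: [](<>~q & q) is T. ✗
g: [](<>~q & q) is F. ✓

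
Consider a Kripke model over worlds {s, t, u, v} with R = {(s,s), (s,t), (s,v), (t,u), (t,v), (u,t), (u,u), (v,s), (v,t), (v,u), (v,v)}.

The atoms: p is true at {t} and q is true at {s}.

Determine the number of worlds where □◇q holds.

s: successors {s, t, v}; ◇q there: s:T, t:F, v:T. ✗
t: successors {u, v}; ◇q there: u:F, v:T. ✗
u: successors {t, u}; ◇q there: t:F, u:F. ✗
v: successors {s, t, u, v}; ◇q there: s:T, t:F, u:F, v:T. ✗
Satisfying worlds: ∅.

0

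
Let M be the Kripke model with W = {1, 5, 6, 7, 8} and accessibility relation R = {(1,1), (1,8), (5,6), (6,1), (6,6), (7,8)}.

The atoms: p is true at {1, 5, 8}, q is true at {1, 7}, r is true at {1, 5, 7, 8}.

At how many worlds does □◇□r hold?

3

1: successors {1, 8}; ◇□r there: 1:T, 8:F. ✗
5: successors {6}; ◇□r there: 6:T. ✓
6: successors {1, 6}; ◇□r there: 1:T, 6:T. ✓
7: successors {8}; ◇□r there: 8:F. ✗
8: no successors, so □◇□r holds vacuously. ✓
Satisfying worlds: {5, 6, 8}.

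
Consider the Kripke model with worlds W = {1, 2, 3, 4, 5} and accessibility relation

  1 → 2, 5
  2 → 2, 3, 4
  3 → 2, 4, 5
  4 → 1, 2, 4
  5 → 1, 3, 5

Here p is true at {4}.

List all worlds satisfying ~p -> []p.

{4}

1: ~p is T, []p is F. ✗
2: ~p is T, []p is F. ✗
3: ~p is T, []p is F. ✗
4: ~p is F, []p is F. ✓
5: ~p is T, []p is F. ✗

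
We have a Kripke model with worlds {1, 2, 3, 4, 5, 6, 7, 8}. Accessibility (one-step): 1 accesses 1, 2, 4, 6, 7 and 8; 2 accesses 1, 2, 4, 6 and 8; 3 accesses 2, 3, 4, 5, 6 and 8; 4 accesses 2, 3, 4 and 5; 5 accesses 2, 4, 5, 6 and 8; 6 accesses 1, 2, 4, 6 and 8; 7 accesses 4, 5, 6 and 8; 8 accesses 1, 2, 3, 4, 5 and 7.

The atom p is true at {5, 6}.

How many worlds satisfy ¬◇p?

0

1: ◇p is T. ✗
2: ◇p is T. ✗
3: ◇p is T. ✗
4: ◇p is T. ✗
5: ◇p is T. ✗
6: ◇p is T. ✗
7: ◇p is T. ✗
8: ◇p is T. ✗
Satisfying worlds: ∅.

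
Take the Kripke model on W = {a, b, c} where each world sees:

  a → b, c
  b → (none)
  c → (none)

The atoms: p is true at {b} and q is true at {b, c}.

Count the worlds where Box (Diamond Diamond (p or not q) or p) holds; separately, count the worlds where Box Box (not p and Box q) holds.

For Box (Diamond Diamond (p or not q) or p):
a: successors {b, c}; Diamond Diamond (p or not q) or p there: b:T, c:F. ✗
b: no successors, so Box (Diamond Diamond (p or not q) or p) holds vacuously. ✓
c: no successors, so Box (Diamond Diamond (p or not q) or p) holds vacuously. ✓
— 2 worlds.
For Box Box (not p and Box q):
a: successors {b, c}; Box (not p and Box q) there: b:T, c:T. ✓
b: no successors, so Box Box (not p and Box q) holds vacuously. ✓
c: no successors, so Box Box (not p and Box q) holds vacuously. ✓
— 3 worlds.

2 and 3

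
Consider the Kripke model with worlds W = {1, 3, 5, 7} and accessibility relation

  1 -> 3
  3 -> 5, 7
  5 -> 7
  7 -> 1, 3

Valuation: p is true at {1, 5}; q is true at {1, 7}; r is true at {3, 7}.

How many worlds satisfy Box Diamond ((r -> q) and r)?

1: successors {3}; Diamond ((r -> q) and r) there: 3:T. ✓
3: successors {5, 7}; Diamond ((r -> q) and r) there: 5:T, 7:F. ✗
5: successors {7}; Diamond ((r -> q) and r) there: 7:F. ✗
7: successors {1, 3}; Diamond ((r -> q) and r) there: 1:F, 3:T. ✗
Satisfying worlds: {1}.

1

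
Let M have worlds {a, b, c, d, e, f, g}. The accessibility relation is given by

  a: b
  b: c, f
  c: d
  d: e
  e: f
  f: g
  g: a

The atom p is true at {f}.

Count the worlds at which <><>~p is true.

a: successors {b}; <>~p there: b:T. ✓
b: successors {c, f}; <>~p there: c:T, f:T. ✓
c: successors {d}; <>~p there: d:T. ✓
d: successors {e}; <>~p there: e:F. ✗
e: successors {f}; <>~p there: f:T. ✓
f: successors {g}; <>~p there: g:T. ✓
g: successors {a}; <>~p there: a:T. ✓
Satisfying worlds: {a, b, c, e, f, g}.

6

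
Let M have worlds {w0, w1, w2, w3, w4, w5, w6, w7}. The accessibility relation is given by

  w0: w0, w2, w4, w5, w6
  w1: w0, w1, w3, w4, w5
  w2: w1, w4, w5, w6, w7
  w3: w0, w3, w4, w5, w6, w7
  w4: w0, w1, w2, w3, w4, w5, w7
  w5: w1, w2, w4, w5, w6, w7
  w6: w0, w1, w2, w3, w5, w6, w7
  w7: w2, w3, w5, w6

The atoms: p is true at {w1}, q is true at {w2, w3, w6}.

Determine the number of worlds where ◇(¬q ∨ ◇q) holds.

8

w0: successors {w0, w2, w4, w5, w6}; ¬q ∨ ◇q there: w0:T, w2:T, w4:T, w5:T, w6:T. ✓
w1: successors {w0, w1, w3, w4, w5}; ¬q ∨ ◇q there: w0:T, w1:T, w3:T, w4:T, w5:T. ✓
w2: successors {w1, w4, w5, w6, w7}; ¬q ∨ ◇q there: w1:T, w4:T, w5:T, w6:T, w7:T. ✓
w3: successors {w0, w3, w4, w5, w6, w7}; ¬q ∨ ◇q there: w0:T, w3:T, w4:T, w5:T, w6:T, w7:T. ✓
w4: successors {w0, w1, w2, w3, w4, w5, w7}; ¬q ∨ ◇q there: w0:T, w1:T, w2:T, w3:T, w4:T, w5:T, w7:T. ✓
w5: successors {w1, w2, w4, w5, w6, w7}; ¬q ∨ ◇q there: w1:T, w2:T, w4:T, w5:T, w6:T, w7:T. ✓
w6: successors {w0, w1, w2, w3, w5, w6, w7}; ¬q ∨ ◇q there: w0:T, w1:T, w2:T, w3:T, w5:T, w6:T, w7:T. ✓
w7: successors {w2, w3, w5, w6}; ¬q ∨ ◇q there: w2:T, w3:T, w5:T, w6:T. ✓
Satisfying worlds: {w0, w1, w2, w3, w4, w5, w6, w7}.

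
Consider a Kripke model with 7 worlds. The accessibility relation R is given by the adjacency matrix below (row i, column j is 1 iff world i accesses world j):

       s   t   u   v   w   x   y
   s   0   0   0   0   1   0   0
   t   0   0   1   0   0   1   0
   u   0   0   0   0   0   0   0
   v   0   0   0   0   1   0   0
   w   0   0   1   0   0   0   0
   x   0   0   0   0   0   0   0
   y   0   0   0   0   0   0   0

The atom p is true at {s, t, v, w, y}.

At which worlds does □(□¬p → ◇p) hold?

{u, x, y}

s: successors {w}; □¬p → ◇p there: w:F. ✗
t: successors {u, x}; □¬p → ◇p there: u:F, x:F. ✗
u: no successors, so □(□¬p → ◇p) holds vacuously. ✓
v: successors {w}; □¬p → ◇p there: w:F. ✗
w: successors {u}; □¬p → ◇p there: u:F. ✗
x: no successors, so □(□¬p → ◇p) holds vacuously. ✓
y: no successors, so □(□¬p → ◇p) holds vacuously. ✓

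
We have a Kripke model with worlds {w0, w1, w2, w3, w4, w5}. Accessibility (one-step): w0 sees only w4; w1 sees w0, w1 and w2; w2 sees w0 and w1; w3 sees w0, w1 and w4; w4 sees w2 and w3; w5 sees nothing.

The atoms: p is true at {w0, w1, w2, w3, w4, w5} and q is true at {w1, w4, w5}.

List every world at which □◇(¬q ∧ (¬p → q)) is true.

{w0, w4, w5}

w0: successors {w4}; ◇(¬q ∧ (¬p → q)) there: w4:T. ✓
w1: successors {w0, w1, w2}; ◇(¬q ∧ (¬p → q)) there: w0:F, w1:T, w2:T. ✗
w2: successors {w0, w1}; ◇(¬q ∧ (¬p → q)) there: w0:F, w1:T. ✗
w3: successors {w0, w1, w4}; ◇(¬q ∧ (¬p → q)) there: w0:F, w1:T, w4:T. ✗
w4: successors {w2, w3}; ◇(¬q ∧ (¬p → q)) there: w2:T, w3:T. ✓
w5: no successors, so □◇(¬q ∧ (¬p → q)) holds vacuously. ✓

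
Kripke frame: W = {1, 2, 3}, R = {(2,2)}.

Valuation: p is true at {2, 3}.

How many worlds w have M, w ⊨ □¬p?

2

1: no successors, so □¬p holds vacuously. ✓
2: successors {2}; ¬p there: 2:F. ✗
3: no successors, so □¬p holds vacuously. ✓
Satisfying worlds: {1, 3}.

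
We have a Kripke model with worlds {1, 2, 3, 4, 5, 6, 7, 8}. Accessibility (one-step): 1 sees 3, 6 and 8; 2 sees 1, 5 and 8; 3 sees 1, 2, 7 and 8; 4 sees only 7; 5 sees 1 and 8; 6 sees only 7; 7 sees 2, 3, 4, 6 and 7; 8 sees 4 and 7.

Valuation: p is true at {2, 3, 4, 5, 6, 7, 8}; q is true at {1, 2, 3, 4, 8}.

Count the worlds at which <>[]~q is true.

1: successors {3, 6, 8}; []~q there: 3:F, 6:T, 8:F. ✓
2: successors {1, 5, 8}; []~q there: 1:F, 5:F, 8:F. ✗
3: successors {1, 2, 7, 8}; []~q there: 1:F, 2:F, 7:F, 8:F. ✗
4: successors {7}; []~q there: 7:F. ✗
5: successors {1, 8}; []~q there: 1:F, 8:F. ✗
6: successors {7}; []~q there: 7:F. ✗
7: successors {2, 3, 4, 6, 7}; []~q there: 2:F, 3:F, 4:T, 6:T, 7:F. ✓
8: successors {4, 7}; []~q there: 4:T, 7:F. ✓
Satisfying worlds: {1, 7, 8}.

3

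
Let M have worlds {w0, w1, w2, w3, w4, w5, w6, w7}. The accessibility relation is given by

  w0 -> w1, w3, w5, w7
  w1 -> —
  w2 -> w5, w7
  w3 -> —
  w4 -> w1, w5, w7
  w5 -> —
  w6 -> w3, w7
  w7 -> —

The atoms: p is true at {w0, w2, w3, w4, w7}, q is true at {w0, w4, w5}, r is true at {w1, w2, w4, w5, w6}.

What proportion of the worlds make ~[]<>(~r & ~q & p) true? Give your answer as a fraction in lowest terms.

1/2

w0: []<>(~r & ~q & p) is F. ✓
w1: []<>(~r & ~q & p) is T. ✗
w2: []<>(~r & ~q & p) is F. ✓
w3: []<>(~r & ~q & p) is T. ✗
w4: []<>(~r & ~q & p) is F. ✓
w5: []<>(~r & ~q & p) is T. ✗
w6: []<>(~r & ~q & p) is F. ✓
w7: []<>(~r & ~q & p) is T. ✗
That's 4 of 8 worlds, so 4/8 = 1/2.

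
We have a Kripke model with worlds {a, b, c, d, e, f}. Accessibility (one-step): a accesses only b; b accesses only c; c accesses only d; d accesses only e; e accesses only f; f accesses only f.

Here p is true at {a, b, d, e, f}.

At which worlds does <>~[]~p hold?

a: successors {b}; ~[]~p there: b:F. ✗
b: successors {c}; ~[]~p there: c:T. ✓
c: successors {d}; ~[]~p there: d:T. ✓
d: successors {e}; ~[]~p there: e:T. ✓
e: successors {f}; ~[]~p there: f:T. ✓
f: successors {f}; ~[]~p there: f:T. ✓

{b, c, d, e, f}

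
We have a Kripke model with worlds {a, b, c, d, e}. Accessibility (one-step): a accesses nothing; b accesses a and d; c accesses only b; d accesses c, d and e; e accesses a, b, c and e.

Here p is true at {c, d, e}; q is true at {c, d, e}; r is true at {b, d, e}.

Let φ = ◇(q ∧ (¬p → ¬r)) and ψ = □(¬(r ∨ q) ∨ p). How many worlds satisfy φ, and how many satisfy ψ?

3 and 3

For ◇(q ∧ (¬p → ¬r)):
a: no successors, so ◇(q ∧ (¬p → ¬r)) fails. ✗
b: successors {a, d}; q ∧ (¬p → ¬r) there: a:F, d:T. ✓
c: successors {b}; q ∧ (¬p → ¬r) there: b:F. ✗
d: successors {c, d, e}; q ∧ (¬p → ¬r) there: c:T, d:T, e:T. ✓
e: successors {a, b, c, e}; q ∧ (¬p → ¬r) there: a:F, b:F, c:T, e:T. ✓
— 3 worlds.
For □(¬(r ∨ q) ∨ p):
a: no successors, so □(¬(r ∨ q) ∨ p) holds vacuously. ✓
b: successors {a, d}; ¬(r ∨ q) ∨ p there: a:T, d:T. ✓
c: successors {b}; ¬(r ∨ q) ∨ p there: b:F. ✗
d: successors {c, d, e}; ¬(r ∨ q) ∨ p there: c:T, d:T, e:T. ✓
e: successors {a, b, c, e}; ¬(r ∨ q) ∨ p there: a:T, b:F, c:T, e:T. ✗
— 3 worlds.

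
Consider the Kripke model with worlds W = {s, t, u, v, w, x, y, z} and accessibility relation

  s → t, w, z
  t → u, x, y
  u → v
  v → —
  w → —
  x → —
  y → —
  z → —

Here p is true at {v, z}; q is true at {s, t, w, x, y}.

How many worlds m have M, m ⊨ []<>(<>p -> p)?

5

s: successors {t, w, z}; <>(<>p -> p) there: t:T, w:F, z:F. ✗
t: successors {u, x, y}; <>(<>p -> p) there: u:T, x:F, y:F. ✗
u: successors {v}; <>(<>p -> p) there: v:F. ✗
v: no successors, so []<>(<>p -> p) holds vacuously. ✓
w: no successors, so []<>(<>p -> p) holds vacuously. ✓
x: no successors, so []<>(<>p -> p) holds vacuously. ✓
y: no successors, so []<>(<>p -> p) holds vacuously. ✓
z: no successors, so []<>(<>p -> p) holds vacuously. ✓
Satisfying worlds: {v, w, x, y, z}.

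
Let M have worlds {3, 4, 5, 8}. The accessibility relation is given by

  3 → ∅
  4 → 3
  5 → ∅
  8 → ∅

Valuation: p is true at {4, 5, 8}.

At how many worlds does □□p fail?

3: no successors, so □□p holds vacuously. ✓
4: successors {3}; □p there: 3:T. ✓
5: no successors, so □□p holds vacuously. ✓
8: no successors, so □□p holds vacuously. ✓
Satisfying worlds: {3, 4, 5, 8}.
So □□p fails at the other 0 worlds.

0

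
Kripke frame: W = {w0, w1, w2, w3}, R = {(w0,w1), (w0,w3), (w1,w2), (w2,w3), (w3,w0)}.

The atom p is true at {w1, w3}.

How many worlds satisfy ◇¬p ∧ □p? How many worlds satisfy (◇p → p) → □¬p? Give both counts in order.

0 and 4

For ◇¬p ∧ □p:
w0: ◇¬p is F, □p is T. ✗
w1: ◇¬p is T, □p is F. ✗
w2: ◇¬p is F, □p is T. ✗
w3: ◇¬p is T, □p is F. ✗
— 0 worlds.
For (◇p → p) → □¬p:
w0: ◇p → p is F, □¬p is F. ✓
w1: ◇p → p is T, □¬p is T. ✓
w2: ◇p → p is F, □¬p is F. ✓
w3: ◇p → p is T, □¬p is T. ✓
— 4 worlds.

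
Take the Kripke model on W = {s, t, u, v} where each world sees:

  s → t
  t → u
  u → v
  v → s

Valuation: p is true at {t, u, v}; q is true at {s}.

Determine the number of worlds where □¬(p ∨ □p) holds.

0

s: successors {t}; ¬(p ∨ □p) there: t:F. ✗
t: successors {u}; ¬(p ∨ □p) there: u:F. ✗
u: successors {v}; ¬(p ∨ □p) there: v:F. ✗
v: successors {s}; ¬(p ∨ □p) there: s:F. ✗
Satisfying worlds: ∅.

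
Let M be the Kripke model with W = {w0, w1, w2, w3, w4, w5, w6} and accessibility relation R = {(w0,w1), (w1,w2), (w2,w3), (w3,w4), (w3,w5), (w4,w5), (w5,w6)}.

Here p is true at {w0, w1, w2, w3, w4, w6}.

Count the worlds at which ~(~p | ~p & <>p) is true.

6

w0: ~p | ~p & <>p is F. ✓
w1: ~p | ~p & <>p is F. ✓
w2: ~p | ~p & <>p is F. ✓
w3: ~p | ~p & <>p is F. ✓
w4: ~p | ~p & <>p is F. ✓
w5: ~p | ~p & <>p is T. ✗
w6: ~p | ~p & <>p is F. ✓
Satisfying worlds: {w0, w1, w2, w3, w4, w6}.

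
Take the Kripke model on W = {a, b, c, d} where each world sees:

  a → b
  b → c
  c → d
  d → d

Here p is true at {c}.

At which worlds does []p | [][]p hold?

{a, b}

a: []p is F, [][]p is T. ✓
b: []p is T, [][]p is F. ✓
c: []p is F, [][]p is F. ✗
d: []p is F, [][]p is F. ✗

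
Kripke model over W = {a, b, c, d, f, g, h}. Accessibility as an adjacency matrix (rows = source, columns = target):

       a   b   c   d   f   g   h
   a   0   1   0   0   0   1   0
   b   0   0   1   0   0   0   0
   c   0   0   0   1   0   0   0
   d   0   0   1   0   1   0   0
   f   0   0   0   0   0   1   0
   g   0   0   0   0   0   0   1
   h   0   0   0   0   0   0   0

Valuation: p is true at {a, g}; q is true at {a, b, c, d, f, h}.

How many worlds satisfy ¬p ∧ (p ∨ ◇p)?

a: ¬p is F, p ∨ ◇p is T. ✗
b: ¬p is T, p ∨ ◇p is F. ✗
c: ¬p is T, p ∨ ◇p is F. ✗
d: ¬p is T, p ∨ ◇p is F. ✗
f: ¬p is T, p ∨ ◇p is T. ✓
g: ¬p is F, p ∨ ◇p is T. ✗
h: ¬p is T, p ∨ ◇p is F. ✗
Satisfying worlds: {f}.

1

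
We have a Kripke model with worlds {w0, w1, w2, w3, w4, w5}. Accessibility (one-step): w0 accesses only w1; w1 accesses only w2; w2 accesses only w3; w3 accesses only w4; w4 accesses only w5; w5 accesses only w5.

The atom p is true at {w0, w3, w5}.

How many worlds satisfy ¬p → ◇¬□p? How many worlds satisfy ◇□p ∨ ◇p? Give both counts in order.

4 and 5

For ¬p → ◇¬□p:
w0: ¬p is F, ◇¬□p is T. ✓
w1: ¬p is T, ◇¬□p is F. ✗
w2: ¬p is T, ◇¬□p is T. ✓
w3: ¬p is F, ◇¬□p is F. ✓
w4: ¬p is T, ◇¬□p is F. ✗
w5: ¬p is F, ◇¬□p is F. ✓
— 4 worlds.
For ◇□p ∨ ◇p:
w0: ◇□p is F, ◇p is F. ✗
w1: ◇□p is T, ◇p is F. ✓
w2: ◇□p is F, ◇p is T. ✓
w3: ◇□p is T, ◇p is F. ✓
w4: ◇□p is T, ◇p is T. ✓
w5: ◇□p is T, ◇p is T. ✓
— 5 worlds.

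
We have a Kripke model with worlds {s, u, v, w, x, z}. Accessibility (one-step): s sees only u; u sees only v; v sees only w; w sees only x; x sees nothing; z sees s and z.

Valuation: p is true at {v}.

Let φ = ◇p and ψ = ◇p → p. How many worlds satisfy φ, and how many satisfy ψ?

For ◇p:
s: successors {u}; p there: u:F. ✗
u: successors {v}; p there: v:T. ✓
v: successors {w}; p there: w:F. ✗
w: successors {x}; p there: x:F. ✗
x: no successors, so ◇p fails. ✗
z: successors {s, z}; p there: s:F, z:F. ✗
— 1 world.
For ◇p → p:
s: ◇p is F, p is F. ✓
u: ◇p is T, p is F. ✗
v: ◇p is F, p is T. ✓
w: ◇p is F, p is F. ✓
x: ◇p is F, p is F. ✓
z: ◇p is F, p is F. ✓
— 5 worlds.

1 and 5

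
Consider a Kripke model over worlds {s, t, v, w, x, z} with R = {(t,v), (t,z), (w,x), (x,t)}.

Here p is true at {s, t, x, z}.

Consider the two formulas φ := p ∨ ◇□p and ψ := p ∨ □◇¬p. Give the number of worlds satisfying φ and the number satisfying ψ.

5 and 5

For p ∨ ◇□p:
s: p is T, ◇□p is F. ✓
t: p is T, ◇□p is T. ✓
v: p is F, ◇□p is F. ✗
w: p is F, ◇□p is T. ✓
x: p is T, ◇□p is F. ✓
z: p is T, ◇□p is F. ✓
— 5 worlds.
For p ∨ □◇¬p:
s: p is T, □◇¬p is T. ✓
t: p is T, □◇¬p is F. ✓
v: p is F, □◇¬p is T. ✓
w: p is F, □◇¬p is F. ✗
x: p is T, □◇¬p is T. ✓
z: p is T, □◇¬p is T. ✓
— 5 worlds.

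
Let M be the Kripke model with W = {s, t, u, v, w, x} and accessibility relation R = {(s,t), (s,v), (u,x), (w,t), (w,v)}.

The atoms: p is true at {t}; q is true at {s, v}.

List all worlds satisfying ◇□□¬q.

s: successors {t, v}; □□¬q there: t:T, v:T. ✓
t: no successors, so ◇□□¬q fails. ✗
u: successors {x}; □□¬q there: x:T. ✓
v: no successors, so ◇□□¬q fails. ✗
w: successors {t, v}; □□¬q there: t:T, v:T. ✓
x: no successors, so ◇□□¬q fails. ✗

{s, u, w}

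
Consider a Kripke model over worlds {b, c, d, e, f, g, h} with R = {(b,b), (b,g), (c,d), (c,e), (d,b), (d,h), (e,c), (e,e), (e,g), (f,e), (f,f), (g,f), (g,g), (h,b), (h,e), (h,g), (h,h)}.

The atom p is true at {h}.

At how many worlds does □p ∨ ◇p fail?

5

b: □p is F, ◇p is F. ✗
c: □p is F, ◇p is F. ✗
d: □p is F, ◇p is T. ✓
e: □p is F, ◇p is F. ✗
f: □p is F, ◇p is F. ✗
g: □p is F, ◇p is F. ✗
h: □p is F, ◇p is T. ✓
Satisfying worlds: {d, h}.
So □p ∨ ◇p fails at the other 5 worlds.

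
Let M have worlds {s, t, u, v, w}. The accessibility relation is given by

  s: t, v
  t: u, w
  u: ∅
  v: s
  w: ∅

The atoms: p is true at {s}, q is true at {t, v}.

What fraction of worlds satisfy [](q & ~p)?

s: successors {t, v}; q & ~p there: t:T, v:T. ✓
t: successors {u, w}; q & ~p there: u:F, w:F. ✗
u: no successors, so [](q & ~p) holds vacuously. ✓
v: successors {s}; q & ~p there: s:F. ✗
w: no successors, so [](q & ~p) holds vacuously. ✓
That's 3 of 5 worlds, so 3/5.

3/5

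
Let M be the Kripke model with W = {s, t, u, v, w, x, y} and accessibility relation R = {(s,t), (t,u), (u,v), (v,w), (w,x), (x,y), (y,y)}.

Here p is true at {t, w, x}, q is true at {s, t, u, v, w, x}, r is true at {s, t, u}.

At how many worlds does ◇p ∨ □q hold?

5

s: ◇p is T, □q is T. ✓
t: ◇p is F, □q is T. ✓
u: ◇p is F, □q is T. ✓
v: ◇p is T, □q is T. ✓
w: ◇p is T, □q is T. ✓
x: ◇p is F, □q is F. ✗
y: ◇p is F, □q is F. ✗
Satisfying worlds: {s, t, u, v, w}.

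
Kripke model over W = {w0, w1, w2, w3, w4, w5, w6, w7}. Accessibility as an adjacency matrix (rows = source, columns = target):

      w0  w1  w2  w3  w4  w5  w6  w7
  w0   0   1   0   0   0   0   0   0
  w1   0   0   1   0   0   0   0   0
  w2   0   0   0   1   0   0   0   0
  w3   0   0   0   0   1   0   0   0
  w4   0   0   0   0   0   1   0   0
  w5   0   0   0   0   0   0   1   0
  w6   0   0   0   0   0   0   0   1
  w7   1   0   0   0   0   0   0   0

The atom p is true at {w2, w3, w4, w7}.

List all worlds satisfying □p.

{w1, w2, w3, w6}

w0: successors {w1}; p there: w1:F. ✗
w1: successors {w2}; p there: w2:T. ✓
w2: successors {w3}; p there: w3:T. ✓
w3: successors {w4}; p there: w4:T. ✓
w4: successors {w5}; p there: w5:F. ✗
w5: successors {w6}; p there: w6:F. ✗
w6: successors {w7}; p there: w7:T. ✓
w7: successors {w0}; p there: w0:F. ✗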